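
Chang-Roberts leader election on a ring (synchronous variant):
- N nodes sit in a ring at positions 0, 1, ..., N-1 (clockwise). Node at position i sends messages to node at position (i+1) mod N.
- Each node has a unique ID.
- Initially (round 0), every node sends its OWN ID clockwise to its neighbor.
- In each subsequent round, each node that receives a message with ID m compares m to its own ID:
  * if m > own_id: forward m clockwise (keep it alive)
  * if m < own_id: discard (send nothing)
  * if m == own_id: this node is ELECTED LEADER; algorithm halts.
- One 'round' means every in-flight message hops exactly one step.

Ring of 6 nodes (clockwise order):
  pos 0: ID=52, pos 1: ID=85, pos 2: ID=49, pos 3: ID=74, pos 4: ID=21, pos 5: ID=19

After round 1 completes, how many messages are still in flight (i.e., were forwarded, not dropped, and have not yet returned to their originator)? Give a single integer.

Round 1: pos1(id85) recv 52: drop; pos2(id49) recv 85: fwd; pos3(id74) recv 49: drop; pos4(id21) recv 74: fwd; pos5(id19) recv 21: fwd; pos0(id52) recv 19: drop
After round 1: 3 messages still in flight

Answer: 3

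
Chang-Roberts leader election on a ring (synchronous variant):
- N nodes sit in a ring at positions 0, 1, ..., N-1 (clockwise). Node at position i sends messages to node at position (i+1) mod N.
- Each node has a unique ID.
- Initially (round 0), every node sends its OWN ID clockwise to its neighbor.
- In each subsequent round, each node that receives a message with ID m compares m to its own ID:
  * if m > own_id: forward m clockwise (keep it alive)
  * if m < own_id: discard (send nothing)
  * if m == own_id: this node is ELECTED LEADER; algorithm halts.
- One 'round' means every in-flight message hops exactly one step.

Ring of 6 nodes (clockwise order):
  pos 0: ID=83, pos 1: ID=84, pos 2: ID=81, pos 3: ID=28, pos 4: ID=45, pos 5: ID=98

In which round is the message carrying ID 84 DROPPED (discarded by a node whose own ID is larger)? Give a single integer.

Answer: 4

Derivation:
Round 1: pos1(id84) recv 83: drop; pos2(id81) recv 84: fwd; pos3(id28) recv 81: fwd; pos4(id45) recv 28: drop; pos5(id98) recv 45: drop; pos0(id83) recv 98: fwd
Round 2: pos3(id28) recv 84: fwd; pos4(id45) recv 81: fwd; pos1(id84) recv 98: fwd
Round 3: pos4(id45) recv 84: fwd; pos5(id98) recv 81: drop; pos2(id81) recv 98: fwd
Round 4: pos5(id98) recv 84: drop; pos3(id28) recv 98: fwd
Round 5: pos4(id45) recv 98: fwd
Round 6: pos5(id98) recv 98: ELECTED
Message ID 84 originates at pos 1; dropped at pos 5 in round 4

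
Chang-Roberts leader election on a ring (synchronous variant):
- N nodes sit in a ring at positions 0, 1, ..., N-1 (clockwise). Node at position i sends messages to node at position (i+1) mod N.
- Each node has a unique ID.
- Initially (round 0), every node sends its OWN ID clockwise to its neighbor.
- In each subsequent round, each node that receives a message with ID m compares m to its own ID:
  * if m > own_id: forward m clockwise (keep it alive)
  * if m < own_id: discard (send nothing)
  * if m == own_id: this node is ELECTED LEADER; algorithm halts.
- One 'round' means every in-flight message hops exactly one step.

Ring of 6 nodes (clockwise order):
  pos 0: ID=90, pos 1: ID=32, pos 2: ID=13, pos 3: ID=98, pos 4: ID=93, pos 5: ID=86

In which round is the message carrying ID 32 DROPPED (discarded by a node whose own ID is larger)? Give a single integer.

Answer: 2

Derivation:
Round 1: pos1(id32) recv 90: fwd; pos2(id13) recv 32: fwd; pos3(id98) recv 13: drop; pos4(id93) recv 98: fwd; pos5(id86) recv 93: fwd; pos0(id90) recv 86: drop
Round 2: pos2(id13) recv 90: fwd; pos3(id98) recv 32: drop; pos5(id86) recv 98: fwd; pos0(id90) recv 93: fwd
Round 3: pos3(id98) recv 90: drop; pos0(id90) recv 98: fwd; pos1(id32) recv 93: fwd
Round 4: pos1(id32) recv 98: fwd; pos2(id13) recv 93: fwd
Round 5: pos2(id13) recv 98: fwd; pos3(id98) recv 93: drop
Round 6: pos3(id98) recv 98: ELECTED
Message ID 32 originates at pos 1; dropped at pos 3 in round 2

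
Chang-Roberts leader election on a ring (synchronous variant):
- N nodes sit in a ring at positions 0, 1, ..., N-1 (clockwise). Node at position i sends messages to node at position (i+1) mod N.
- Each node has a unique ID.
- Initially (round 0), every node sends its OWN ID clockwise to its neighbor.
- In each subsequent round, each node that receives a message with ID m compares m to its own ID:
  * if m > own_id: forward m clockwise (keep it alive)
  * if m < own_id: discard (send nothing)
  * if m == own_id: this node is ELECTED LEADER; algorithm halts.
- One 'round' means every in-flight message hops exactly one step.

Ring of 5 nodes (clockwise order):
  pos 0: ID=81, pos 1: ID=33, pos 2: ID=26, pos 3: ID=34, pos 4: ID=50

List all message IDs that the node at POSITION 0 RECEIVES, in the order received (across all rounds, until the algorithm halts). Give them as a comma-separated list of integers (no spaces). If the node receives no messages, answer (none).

Answer: 50,81

Derivation:
Round 1: pos1(id33) recv 81: fwd; pos2(id26) recv 33: fwd; pos3(id34) recv 26: drop; pos4(id50) recv 34: drop; pos0(id81) recv 50: drop
Round 2: pos2(id26) recv 81: fwd; pos3(id34) recv 33: drop
Round 3: pos3(id34) recv 81: fwd
Round 4: pos4(id50) recv 81: fwd
Round 5: pos0(id81) recv 81: ELECTED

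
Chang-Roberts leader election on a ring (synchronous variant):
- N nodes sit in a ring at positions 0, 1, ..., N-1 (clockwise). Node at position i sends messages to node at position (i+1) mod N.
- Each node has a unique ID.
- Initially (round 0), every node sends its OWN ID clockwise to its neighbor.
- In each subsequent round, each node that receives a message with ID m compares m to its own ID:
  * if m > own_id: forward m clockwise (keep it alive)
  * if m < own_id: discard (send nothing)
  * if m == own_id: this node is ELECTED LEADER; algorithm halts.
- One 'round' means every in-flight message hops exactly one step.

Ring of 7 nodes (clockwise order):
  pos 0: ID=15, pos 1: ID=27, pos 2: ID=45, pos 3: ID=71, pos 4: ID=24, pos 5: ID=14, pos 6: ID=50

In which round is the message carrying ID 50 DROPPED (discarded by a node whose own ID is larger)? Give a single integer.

Round 1: pos1(id27) recv 15: drop; pos2(id45) recv 27: drop; pos3(id71) recv 45: drop; pos4(id24) recv 71: fwd; pos5(id14) recv 24: fwd; pos6(id50) recv 14: drop; pos0(id15) recv 50: fwd
Round 2: pos5(id14) recv 71: fwd; pos6(id50) recv 24: drop; pos1(id27) recv 50: fwd
Round 3: pos6(id50) recv 71: fwd; pos2(id45) recv 50: fwd
Round 4: pos0(id15) recv 71: fwd; pos3(id71) recv 50: drop
Round 5: pos1(id27) recv 71: fwd
Round 6: pos2(id45) recv 71: fwd
Round 7: pos3(id71) recv 71: ELECTED
Message ID 50 originates at pos 6; dropped at pos 3 in round 4

Answer: 4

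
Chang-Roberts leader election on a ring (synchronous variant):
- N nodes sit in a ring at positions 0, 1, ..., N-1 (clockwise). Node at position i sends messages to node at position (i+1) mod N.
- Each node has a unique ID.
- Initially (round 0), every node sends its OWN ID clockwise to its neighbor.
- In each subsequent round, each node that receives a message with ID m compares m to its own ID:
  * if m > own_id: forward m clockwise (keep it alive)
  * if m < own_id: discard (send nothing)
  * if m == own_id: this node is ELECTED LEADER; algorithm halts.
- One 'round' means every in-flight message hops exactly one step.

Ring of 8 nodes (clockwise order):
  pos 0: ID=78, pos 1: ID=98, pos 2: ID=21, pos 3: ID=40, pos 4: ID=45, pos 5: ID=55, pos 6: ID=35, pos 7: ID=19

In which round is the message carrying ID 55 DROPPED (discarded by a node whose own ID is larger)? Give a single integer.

Round 1: pos1(id98) recv 78: drop; pos2(id21) recv 98: fwd; pos3(id40) recv 21: drop; pos4(id45) recv 40: drop; pos5(id55) recv 45: drop; pos6(id35) recv 55: fwd; pos7(id19) recv 35: fwd; pos0(id78) recv 19: drop
Round 2: pos3(id40) recv 98: fwd; pos7(id19) recv 55: fwd; pos0(id78) recv 35: drop
Round 3: pos4(id45) recv 98: fwd; pos0(id78) recv 55: drop
Round 4: pos5(id55) recv 98: fwd
Round 5: pos6(id35) recv 98: fwd
Round 6: pos7(id19) recv 98: fwd
Round 7: pos0(id78) recv 98: fwd
Round 8: pos1(id98) recv 98: ELECTED
Message ID 55 originates at pos 5; dropped at pos 0 in round 3

Answer: 3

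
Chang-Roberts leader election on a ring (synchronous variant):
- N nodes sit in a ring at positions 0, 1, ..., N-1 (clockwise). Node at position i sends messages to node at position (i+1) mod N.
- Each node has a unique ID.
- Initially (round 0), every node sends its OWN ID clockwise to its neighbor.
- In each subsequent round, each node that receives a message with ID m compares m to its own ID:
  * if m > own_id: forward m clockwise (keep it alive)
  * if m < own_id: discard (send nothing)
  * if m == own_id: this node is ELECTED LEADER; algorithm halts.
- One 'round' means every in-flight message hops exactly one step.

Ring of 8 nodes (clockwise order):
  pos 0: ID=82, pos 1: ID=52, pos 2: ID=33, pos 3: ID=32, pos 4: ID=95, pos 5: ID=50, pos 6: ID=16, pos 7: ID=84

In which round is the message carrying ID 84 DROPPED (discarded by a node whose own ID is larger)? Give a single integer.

Answer: 5

Derivation:
Round 1: pos1(id52) recv 82: fwd; pos2(id33) recv 52: fwd; pos3(id32) recv 33: fwd; pos4(id95) recv 32: drop; pos5(id50) recv 95: fwd; pos6(id16) recv 50: fwd; pos7(id84) recv 16: drop; pos0(id82) recv 84: fwd
Round 2: pos2(id33) recv 82: fwd; pos3(id32) recv 52: fwd; pos4(id95) recv 33: drop; pos6(id16) recv 95: fwd; pos7(id84) recv 50: drop; pos1(id52) recv 84: fwd
Round 3: pos3(id32) recv 82: fwd; pos4(id95) recv 52: drop; pos7(id84) recv 95: fwd; pos2(id33) recv 84: fwd
Round 4: pos4(id95) recv 82: drop; pos0(id82) recv 95: fwd; pos3(id32) recv 84: fwd
Round 5: pos1(id52) recv 95: fwd; pos4(id95) recv 84: drop
Round 6: pos2(id33) recv 95: fwd
Round 7: pos3(id32) recv 95: fwd
Round 8: pos4(id95) recv 95: ELECTED
Message ID 84 originates at pos 7; dropped at pos 4 in round 5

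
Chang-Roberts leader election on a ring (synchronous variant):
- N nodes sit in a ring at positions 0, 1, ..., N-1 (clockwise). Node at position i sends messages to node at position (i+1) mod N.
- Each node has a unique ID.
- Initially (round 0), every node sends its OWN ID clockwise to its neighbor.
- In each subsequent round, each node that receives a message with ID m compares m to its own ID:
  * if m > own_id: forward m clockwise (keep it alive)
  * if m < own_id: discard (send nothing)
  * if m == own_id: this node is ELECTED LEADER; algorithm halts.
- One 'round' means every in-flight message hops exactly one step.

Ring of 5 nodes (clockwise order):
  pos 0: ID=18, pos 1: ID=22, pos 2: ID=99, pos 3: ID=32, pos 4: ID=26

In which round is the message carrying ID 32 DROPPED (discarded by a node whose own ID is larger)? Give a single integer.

Round 1: pos1(id22) recv 18: drop; pos2(id99) recv 22: drop; pos3(id32) recv 99: fwd; pos4(id26) recv 32: fwd; pos0(id18) recv 26: fwd
Round 2: pos4(id26) recv 99: fwd; pos0(id18) recv 32: fwd; pos1(id22) recv 26: fwd
Round 3: pos0(id18) recv 99: fwd; pos1(id22) recv 32: fwd; pos2(id99) recv 26: drop
Round 4: pos1(id22) recv 99: fwd; pos2(id99) recv 32: drop
Round 5: pos2(id99) recv 99: ELECTED
Message ID 32 originates at pos 3; dropped at pos 2 in round 4

Answer: 4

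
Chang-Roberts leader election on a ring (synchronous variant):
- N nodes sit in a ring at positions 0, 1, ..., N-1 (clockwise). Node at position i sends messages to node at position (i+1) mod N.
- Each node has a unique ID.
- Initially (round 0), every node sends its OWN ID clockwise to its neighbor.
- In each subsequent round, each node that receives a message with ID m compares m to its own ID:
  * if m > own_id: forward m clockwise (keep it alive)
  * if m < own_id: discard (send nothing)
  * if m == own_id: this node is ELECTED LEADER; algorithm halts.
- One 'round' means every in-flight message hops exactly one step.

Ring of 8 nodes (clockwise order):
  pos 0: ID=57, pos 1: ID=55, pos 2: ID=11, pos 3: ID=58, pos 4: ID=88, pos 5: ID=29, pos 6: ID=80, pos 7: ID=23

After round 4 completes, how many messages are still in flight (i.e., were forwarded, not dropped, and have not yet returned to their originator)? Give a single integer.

Answer: 2

Derivation:
Round 1: pos1(id55) recv 57: fwd; pos2(id11) recv 55: fwd; pos3(id58) recv 11: drop; pos4(id88) recv 58: drop; pos5(id29) recv 88: fwd; pos6(id80) recv 29: drop; pos7(id23) recv 80: fwd; pos0(id57) recv 23: drop
Round 2: pos2(id11) recv 57: fwd; pos3(id58) recv 55: drop; pos6(id80) recv 88: fwd; pos0(id57) recv 80: fwd
Round 3: pos3(id58) recv 57: drop; pos7(id23) recv 88: fwd; pos1(id55) recv 80: fwd
Round 4: pos0(id57) recv 88: fwd; pos2(id11) recv 80: fwd
After round 4: 2 messages still in flight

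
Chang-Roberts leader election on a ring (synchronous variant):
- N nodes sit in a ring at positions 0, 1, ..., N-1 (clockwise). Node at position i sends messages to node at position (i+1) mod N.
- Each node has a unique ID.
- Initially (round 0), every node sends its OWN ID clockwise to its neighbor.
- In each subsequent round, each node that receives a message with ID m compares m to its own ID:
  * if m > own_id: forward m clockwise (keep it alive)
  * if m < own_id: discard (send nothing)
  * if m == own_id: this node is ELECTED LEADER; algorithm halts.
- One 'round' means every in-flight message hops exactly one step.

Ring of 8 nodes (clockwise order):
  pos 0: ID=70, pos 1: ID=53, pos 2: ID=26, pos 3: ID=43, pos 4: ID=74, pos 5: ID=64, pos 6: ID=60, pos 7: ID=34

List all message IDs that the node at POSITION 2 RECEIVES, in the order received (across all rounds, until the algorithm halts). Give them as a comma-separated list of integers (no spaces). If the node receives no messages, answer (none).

Round 1: pos1(id53) recv 70: fwd; pos2(id26) recv 53: fwd; pos3(id43) recv 26: drop; pos4(id74) recv 43: drop; pos5(id64) recv 74: fwd; pos6(id60) recv 64: fwd; pos7(id34) recv 60: fwd; pos0(id70) recv 34: drop
Round 2: pos2(id26) recv 70: fwd; pos3(id43) recv 53: fwd; pos6(id60) recv 74: fwd; pos7(id34) recv 64: fwd; pos0(id70) recv 60: drop
Round 3: pos3(id43) recv 70: fwd; pos4(id74) recv 53: drop; pos7(id34) recv 74: fwd; pos0(id70) recv 64: drop
Round 4: pos4(id74) recv 70: drop; pos0(id70) recv 74: fwd
Round 5: pos1(id53) recv 74: fwd
Round 6: pos2(id26) recv 74: fwd
Round 7: pos3(id43) recv 74: fwd
Round 8: pos4(id74) recv 74: ELECTED

Answer: 53,70,74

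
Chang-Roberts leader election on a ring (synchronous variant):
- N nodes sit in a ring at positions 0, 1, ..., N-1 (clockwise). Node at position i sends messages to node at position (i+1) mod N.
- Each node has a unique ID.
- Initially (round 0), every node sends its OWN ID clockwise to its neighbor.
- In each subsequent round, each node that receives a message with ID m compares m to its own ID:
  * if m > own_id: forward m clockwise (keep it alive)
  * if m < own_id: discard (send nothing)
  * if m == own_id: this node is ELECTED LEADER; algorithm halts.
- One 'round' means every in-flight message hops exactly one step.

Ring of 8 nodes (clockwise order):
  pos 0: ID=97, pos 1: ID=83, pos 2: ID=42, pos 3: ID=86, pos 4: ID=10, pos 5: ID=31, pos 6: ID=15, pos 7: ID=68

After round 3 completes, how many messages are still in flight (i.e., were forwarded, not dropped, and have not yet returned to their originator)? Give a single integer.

Round 1: pos1(id83) recv 97: fwd; pos2(id42) recv 83: fwd; pos3(id86) recv 42: drop; pos4(id10) recv 86: fwd; pos5(id31) recv 10: drop; pos6(id15) recv 31: fwd; pos7(id68) recv 15: drop; pos0(id97) recv 68: drop
Round 2: pos2(id42) recv 97: fwd; pos3(id86) recv 83: drop; pos5(id31) recv 86: fwd; pos7(id68) recv 31: drop
Round 3: pos3(id86) recv 97: fwd; pos6(id15) recv 86: fwd
After round 3: 2 messages still in flight

Answer: 2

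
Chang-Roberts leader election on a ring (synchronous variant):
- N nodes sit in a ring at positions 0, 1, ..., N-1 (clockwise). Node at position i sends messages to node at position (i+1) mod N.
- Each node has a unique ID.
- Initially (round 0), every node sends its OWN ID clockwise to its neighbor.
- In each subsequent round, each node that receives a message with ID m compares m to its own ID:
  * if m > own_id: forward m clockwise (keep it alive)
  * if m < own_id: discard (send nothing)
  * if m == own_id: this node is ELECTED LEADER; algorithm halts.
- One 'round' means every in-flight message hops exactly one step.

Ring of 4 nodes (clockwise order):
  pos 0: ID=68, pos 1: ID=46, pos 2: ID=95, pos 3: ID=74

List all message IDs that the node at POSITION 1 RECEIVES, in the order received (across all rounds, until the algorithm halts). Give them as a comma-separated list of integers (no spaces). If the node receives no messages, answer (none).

Answer: 68,74,95

Derivation:
Round 1: pos1(id46) recv 68: fwd; pos2(id95) recv 46: drop; pos3(id74) recv 95: fwd; pos0(id68) recv 74: fwd
Round 2: pos2(id95) recv 68: drop; pos0(id68) recv 95: fwd; pos1(id46) recv 74: fwd
Round 3: pos1(id46) recv 95: fwd; pos2(id95) recv 74: drop
Round 4: pos2(id95) recv 95: ELECTED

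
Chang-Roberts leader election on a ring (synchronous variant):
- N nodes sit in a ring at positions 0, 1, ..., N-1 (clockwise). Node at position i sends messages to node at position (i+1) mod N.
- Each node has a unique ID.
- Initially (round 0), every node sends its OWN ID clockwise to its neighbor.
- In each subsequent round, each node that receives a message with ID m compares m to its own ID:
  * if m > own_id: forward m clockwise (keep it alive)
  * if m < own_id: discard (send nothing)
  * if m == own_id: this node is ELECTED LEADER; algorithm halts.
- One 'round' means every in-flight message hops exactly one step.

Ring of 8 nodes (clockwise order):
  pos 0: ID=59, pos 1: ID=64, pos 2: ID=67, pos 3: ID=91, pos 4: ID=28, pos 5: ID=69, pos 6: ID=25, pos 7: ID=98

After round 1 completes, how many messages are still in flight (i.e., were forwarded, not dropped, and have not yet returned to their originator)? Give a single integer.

Answer: 3

Derivation:
Round 1: pos1(id64) recv 59: drop; pos2(id67) recv 64: drop; pos3(id91) recv 67: drop; pos4(id28) recv 91: fwd; pos5(id69) recv 28: drop; pos6(id25) recv 69: fwd; pos7(id98) recv 25: drop; pos0(id59) recv 98: fwd
After round 1: 3 messages still in flight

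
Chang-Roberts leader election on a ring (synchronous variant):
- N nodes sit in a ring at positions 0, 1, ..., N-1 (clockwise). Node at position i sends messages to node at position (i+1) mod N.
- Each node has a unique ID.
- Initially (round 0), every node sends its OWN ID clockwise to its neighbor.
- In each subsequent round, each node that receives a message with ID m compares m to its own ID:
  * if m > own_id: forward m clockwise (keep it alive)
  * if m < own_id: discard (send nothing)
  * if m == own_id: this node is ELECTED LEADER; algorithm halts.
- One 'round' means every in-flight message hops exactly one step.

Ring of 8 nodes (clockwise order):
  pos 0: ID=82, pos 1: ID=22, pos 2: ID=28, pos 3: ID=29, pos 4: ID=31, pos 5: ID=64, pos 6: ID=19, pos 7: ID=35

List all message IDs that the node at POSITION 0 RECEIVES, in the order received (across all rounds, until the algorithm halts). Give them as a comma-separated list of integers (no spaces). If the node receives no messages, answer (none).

Answer: 35,64,82

Derivation:
Round 1: pos1(id22) recv 82: fwd; pos2(id28) recv 22: drop; pos3(id29) recv 28: drop; pos4(id31) recv 29: drop; pos5(id64) recv 31: drop; pos6(id19) recv 64: fwd; pos7(id35) recv 19: drop; pos0(id82) recv 35: drop
Round 2: pos2(id28) recv 82: fwd; pos7(id35) recv 64: fwd
Round 3: pos3(id29) recv 82: fwd; pos0(id82) recv 64: drop
Round 4: pos4(id31) recv 82: fwd
Round 5: pos5(id64) recv 82: fwd
Round 6: pos6(id19) recv 82: fwd
Round 7: pos7(id35) recv 82: fwd
Round 8: pos0(id82) recv 82: ELECTED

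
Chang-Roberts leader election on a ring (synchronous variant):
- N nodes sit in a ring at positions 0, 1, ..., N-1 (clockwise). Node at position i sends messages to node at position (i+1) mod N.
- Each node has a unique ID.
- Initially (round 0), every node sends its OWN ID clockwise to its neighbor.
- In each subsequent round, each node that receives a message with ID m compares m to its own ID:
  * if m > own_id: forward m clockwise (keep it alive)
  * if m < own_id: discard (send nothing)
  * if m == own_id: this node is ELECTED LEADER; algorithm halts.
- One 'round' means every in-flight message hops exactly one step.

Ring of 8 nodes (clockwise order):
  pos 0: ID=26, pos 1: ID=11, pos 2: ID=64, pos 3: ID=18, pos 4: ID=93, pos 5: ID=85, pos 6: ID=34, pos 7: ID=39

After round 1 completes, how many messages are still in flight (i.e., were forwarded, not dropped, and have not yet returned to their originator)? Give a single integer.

Round 1: pos1(id11) recv 26: fwd; pos2(id64) recv 11: drop; pos3(id18) recv 64: fwd; pos4(id93) recv 18: drop; pos5(id85) recv 93: fwd; pos6(id34) recv 85: fwd; pos7(id39) recv 34: drop; pos0(id26) recv 39: fwd
After round 1: 5 messages still in flight

Answer: 5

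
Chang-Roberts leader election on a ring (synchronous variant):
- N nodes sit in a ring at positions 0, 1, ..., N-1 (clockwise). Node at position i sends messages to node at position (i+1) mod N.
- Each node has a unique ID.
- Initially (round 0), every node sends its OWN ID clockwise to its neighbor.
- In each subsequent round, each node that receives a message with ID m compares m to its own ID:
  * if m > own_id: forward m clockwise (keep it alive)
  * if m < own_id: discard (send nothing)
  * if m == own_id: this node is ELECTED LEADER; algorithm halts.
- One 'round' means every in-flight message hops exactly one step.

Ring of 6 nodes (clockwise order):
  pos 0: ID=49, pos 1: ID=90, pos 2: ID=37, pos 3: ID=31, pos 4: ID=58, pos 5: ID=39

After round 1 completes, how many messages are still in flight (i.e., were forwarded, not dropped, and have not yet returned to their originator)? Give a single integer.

Answer: 3

Derivation:
Round 1: pos1(id90) recv 49: drop; pos2(id37) recv 90: fwd; pos3(id31) recv 37: fwd; pos4(id58) recv 31: drop; pos5(id39) recv 58: fwd; pos0(id49) recv 39: drop
After round 1: 3 messages still in flight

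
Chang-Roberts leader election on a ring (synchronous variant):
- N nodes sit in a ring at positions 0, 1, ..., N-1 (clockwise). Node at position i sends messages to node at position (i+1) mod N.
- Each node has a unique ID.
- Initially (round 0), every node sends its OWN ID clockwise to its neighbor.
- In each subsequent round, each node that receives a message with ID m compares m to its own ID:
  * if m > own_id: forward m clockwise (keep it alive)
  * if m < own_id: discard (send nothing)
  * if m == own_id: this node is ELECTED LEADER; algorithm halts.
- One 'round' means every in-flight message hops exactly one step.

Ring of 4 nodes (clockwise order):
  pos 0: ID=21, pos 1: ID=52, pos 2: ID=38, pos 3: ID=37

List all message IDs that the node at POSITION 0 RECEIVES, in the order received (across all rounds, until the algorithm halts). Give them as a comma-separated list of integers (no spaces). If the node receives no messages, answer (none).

Round 1: pos1(id52) recv 21: drop; pos2(id38) recv 52: fwd; pos3(id37) recv 38: fwd; pos0(id21) recv 37: fwd
Round 2: pos3(id37) recv 52: fwd; pos0(id21) recv 38: fwd; pos1(id52) recv 37: drop
Round 3: pos0(id21) recv 52: fwd; pos1(id52) recv 38: drop
Round 4: pos1(id52) recv 52: ELECTED

Answer: 37,38,52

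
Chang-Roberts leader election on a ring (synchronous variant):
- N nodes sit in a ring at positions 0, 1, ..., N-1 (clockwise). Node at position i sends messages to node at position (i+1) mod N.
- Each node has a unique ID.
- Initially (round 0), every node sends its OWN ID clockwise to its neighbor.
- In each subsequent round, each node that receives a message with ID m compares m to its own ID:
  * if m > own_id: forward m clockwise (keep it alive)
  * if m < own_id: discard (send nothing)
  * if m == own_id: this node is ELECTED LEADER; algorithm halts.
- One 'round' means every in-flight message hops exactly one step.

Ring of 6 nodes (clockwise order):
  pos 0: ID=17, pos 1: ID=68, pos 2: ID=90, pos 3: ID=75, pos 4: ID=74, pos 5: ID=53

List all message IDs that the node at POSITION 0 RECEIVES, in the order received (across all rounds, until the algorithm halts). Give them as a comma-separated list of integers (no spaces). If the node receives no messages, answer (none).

Round 1: pos1(id68) recv 17: drop; pos2(id90) recv 68: drop; pos3(id75) recv 90: fwd; pos4(id74) recv 75: fwd; pos5(id53) recv 74: fwd; pos0(id17) recv 53: fwd
Round 2: pos4(id74) recv 90: fwd; pos5(id53) recv 75: fwd; pos0(id17) recv 74: fwd; pos1(id68) recv 53: drop
Round 3: pos5(id53) recv 90: fwd; pos0(id17) recv 75: fwd; pos1(id68) recv 74: fwd
Round 4: pos0(id17) recv 90: fwd; pos1(id68) recv 75: fwd; pos2(id90) recv 74: drop
Round 5: pos1(id68) recv 90: fwd; pos2(id90) recv 75: drop
Round 6: pos2(id90) recv 90: ELECTED

Answer: 53,74,75,90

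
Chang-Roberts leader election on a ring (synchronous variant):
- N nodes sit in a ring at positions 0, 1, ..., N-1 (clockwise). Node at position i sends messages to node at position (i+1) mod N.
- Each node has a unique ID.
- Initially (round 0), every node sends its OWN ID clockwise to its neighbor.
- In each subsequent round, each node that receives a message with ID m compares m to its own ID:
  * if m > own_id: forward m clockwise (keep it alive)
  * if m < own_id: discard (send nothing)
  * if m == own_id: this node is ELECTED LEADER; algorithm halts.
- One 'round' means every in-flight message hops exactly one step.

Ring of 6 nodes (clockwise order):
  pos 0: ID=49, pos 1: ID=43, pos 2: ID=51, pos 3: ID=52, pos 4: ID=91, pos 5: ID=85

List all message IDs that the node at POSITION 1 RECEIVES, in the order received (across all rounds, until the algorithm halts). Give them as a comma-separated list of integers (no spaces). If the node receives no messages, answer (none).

Round 1: pos1(id43) recv 49: fwd; pos2(id51) recv 43: drop; pos3(id52) recv 51: drop; pos4(id91) recv 52: drop; pos5(id85) recv 91: fwd; pos0(id49) recv 85: fwd
Round 2: pos2(id51) recv 49: drop; pos0(id49) recv 91: fwd; pos1(id43) recv 85: fwd
Round 3: pos1(id43) recv 91: fwd; pos2(id51) recv 85: fwd
Round 4: pos2(id51) recv 91: fwd; pos3(id52) recv 85: fwd
Round 5: pos3(id52) recv 91: fwd; pos4(id91) recv 85: drop
Round 6: pos4(id91) recv 91: ELECTED

Answer: 49,85,91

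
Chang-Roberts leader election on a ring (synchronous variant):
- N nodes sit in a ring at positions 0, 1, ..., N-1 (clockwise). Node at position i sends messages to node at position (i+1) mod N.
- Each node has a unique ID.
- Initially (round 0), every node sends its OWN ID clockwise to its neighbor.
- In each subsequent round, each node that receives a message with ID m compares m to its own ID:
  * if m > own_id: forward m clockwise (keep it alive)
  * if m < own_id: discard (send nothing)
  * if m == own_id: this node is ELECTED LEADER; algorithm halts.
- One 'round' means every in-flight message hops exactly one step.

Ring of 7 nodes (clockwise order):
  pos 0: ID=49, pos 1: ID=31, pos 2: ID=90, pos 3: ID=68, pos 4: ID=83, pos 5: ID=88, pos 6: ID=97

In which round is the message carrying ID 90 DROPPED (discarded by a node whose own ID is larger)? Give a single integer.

Round 1: pos1(id31) recv 49: fwd; pos2(id90) recv 31: drop; pos3(id68) recv 90: fwd; pos4(id83) recv 68: drop; pos5(id88) recv 83: drop; pos6(id97) recv 88: drop; pos0(id49) recv 97: fwd
Round 2: pos2(id90) recv 49: drop; pos4(id83) recv 90: fwd; pos1(id31) recv 97: fwd
Round 3: pos5(id88) recv 90: fwd; pos2(id90) recv 97: fwd
Round 4: pos6(id97) recv 90: drop; pos3(id68) recv 97: fwd
Round 5: pos4(id83) recv 97: fwd
Round 6: pos5(id88) recv 97: fwd
Round 7: pos6(id97) recv 97: ELECTED
Message ID 90 originates at pos 2; dropped at pos 6 in round 4

Answer: 4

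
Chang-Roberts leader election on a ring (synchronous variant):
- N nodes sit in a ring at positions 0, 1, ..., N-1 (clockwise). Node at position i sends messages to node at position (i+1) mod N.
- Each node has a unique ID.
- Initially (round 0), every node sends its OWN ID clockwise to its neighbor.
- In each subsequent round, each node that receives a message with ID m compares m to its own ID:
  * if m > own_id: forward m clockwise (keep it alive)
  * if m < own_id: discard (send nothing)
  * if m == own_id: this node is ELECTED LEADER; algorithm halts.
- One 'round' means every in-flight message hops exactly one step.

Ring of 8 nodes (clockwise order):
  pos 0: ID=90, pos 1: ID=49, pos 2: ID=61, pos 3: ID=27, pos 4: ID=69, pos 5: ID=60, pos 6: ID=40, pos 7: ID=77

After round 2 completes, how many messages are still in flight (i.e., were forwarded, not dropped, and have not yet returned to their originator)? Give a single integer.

Round 1: pos1(id49) recv 90: fwd; pos2(id61) recv 49: drop; pos3(id27) recv 61: fwd; pos4(id69) recv 27: drop; pos5(id60) recv 69: fwd; pos6(id40) recv 60: fwd; pos7(id77) recv 40: drop; pos0(id90) recv 77: drop
Round 2: pos2(id61) recv 90: fwd; pos4(id69) recv 61: drop; pos6(id40) recv 69: fwd; pos7(id77) recv 60: drop
After round 2: 2 messages still in flight

Answer: 2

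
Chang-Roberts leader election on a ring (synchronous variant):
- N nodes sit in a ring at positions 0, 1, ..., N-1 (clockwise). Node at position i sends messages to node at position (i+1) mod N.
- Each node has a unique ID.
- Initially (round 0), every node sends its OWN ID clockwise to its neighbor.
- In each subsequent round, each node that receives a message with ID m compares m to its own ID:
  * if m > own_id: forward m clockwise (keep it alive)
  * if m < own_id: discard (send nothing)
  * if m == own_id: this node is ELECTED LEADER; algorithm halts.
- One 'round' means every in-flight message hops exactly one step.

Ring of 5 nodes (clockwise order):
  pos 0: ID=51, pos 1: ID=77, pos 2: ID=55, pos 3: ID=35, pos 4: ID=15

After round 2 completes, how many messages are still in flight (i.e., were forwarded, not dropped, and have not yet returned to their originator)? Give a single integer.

Answer: 2

Derivation:
Round 1: pos1(id77) recv 51: drop; pos2(id55) recv 77: fwd; pos3(id35) recv 55: fwd; pos4(id15) recv 35: fwd; pos0(id51) recv 15: drop
Round 2: pos3(id35) recv 77: fwd; pos4(id15) recv 55: fwd; pos0(id51) recv 35: drop
After round 2: 2 messages still in flight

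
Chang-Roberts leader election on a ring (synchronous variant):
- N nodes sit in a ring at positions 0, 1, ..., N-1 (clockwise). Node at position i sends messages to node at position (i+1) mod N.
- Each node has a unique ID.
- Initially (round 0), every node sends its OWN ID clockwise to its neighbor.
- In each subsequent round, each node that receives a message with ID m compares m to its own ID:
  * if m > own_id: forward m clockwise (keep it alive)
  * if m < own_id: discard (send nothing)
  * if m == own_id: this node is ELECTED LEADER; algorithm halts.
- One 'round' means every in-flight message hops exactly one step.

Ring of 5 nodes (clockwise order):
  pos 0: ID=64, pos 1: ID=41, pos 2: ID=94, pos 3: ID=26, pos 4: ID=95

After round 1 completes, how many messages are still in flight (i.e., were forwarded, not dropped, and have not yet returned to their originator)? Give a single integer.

Round 1: pos1(id41) recv 64: fwd; pos2(id94) recv 41: drop; pos3(id26) recv 94: fwd; pos4(id95) recv 26: drop; pos0(id64) recv 95: fwd
After round 1: 3 messages still in flight

Answer: 3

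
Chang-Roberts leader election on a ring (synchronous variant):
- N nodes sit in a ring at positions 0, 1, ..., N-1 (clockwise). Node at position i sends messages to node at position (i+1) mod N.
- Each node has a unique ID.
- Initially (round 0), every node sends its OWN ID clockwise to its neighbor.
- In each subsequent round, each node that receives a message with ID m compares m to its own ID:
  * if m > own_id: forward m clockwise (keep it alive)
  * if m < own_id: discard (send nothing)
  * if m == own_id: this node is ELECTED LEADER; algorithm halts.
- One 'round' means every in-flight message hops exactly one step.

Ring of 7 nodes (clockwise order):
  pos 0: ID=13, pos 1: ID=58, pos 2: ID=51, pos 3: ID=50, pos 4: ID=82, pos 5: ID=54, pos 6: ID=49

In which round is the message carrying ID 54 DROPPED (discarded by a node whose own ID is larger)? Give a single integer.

Round 1: pos1(id58) recv 13: drop; pos2(id51) recv 58: fwd; pos3(id50) recv 51: fwd; pos4(id82) recv 50: drop; pos5(id54) recv 82: fwd; pos6(id49) recv 54: fwd; pos0(id13) recv 49: fwd
Round 2: pos3(id50) recv 58: fwd; pos4(id82) recv 51: drop; pos6(id49) recv 82: fwd; pos0(id13) recv 54: fwd; pos1(id58) recv 49: drop
Round 3: pos4(id82) recv 58: drop; pos0(id13) recv 82: fwd; pos1(id58) recv 54: drop
Round 4: pos1(id58) recv 82: fwd
Round 5: pos2(id51) recv 82: fwd
Round 6: pos3(id50) recv 82: fwd
Round 7: pos4(id82) recv 82: ELECTED
Message ID 54 originates at pos 5; dropped at pos 1 in round 3

Answer: 3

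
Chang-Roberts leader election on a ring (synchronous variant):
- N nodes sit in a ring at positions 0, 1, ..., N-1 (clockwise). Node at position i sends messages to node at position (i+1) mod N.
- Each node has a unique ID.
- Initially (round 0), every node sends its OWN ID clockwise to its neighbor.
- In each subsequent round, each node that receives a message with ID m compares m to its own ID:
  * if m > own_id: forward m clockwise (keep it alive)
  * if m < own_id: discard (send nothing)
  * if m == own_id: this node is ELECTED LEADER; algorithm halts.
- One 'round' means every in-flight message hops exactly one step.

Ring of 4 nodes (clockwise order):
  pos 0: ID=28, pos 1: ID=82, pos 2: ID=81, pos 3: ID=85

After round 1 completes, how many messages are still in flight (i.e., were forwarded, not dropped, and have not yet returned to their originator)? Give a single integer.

Answer: 2

Derivation:
Round 1: pos1(id82) recv 28: drop; pos2(id81) recv 82: fwd; pos3(id85) recv 81: drop; pos0(id28) recv 85: fwd
After round 1: 2 messages still in flight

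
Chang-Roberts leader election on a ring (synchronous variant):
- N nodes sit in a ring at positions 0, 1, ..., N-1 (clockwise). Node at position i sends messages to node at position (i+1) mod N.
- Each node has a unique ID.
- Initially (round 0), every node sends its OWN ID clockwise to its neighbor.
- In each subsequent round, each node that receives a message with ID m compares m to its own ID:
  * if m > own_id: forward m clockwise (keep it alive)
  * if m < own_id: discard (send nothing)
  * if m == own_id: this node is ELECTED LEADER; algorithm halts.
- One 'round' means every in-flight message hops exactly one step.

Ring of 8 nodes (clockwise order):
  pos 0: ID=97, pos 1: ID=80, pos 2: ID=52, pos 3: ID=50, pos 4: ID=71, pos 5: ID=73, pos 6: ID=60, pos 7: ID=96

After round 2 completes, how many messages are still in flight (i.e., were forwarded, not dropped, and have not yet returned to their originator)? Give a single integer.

Round 1: pos1(id80) recv 97: fwd; pos2(id52) recv 80: fwd; pos3(id50) recv 52: fwd; pos4(id71) recv 50: drop; pos5(id73) recv 71: drop; pos6(id60) recv 73: fwd; pos7(id96) recv 60: drop; pos0(id97) recv 96: drop
Round 2: pos2(id52) recv 97: fwd; pos3(id50) recv 80: fwd; pos4(id71) recv 52: drop; pos7(id96) recv 73: drop
After round 2: 2 messages still in flight

Answer: 2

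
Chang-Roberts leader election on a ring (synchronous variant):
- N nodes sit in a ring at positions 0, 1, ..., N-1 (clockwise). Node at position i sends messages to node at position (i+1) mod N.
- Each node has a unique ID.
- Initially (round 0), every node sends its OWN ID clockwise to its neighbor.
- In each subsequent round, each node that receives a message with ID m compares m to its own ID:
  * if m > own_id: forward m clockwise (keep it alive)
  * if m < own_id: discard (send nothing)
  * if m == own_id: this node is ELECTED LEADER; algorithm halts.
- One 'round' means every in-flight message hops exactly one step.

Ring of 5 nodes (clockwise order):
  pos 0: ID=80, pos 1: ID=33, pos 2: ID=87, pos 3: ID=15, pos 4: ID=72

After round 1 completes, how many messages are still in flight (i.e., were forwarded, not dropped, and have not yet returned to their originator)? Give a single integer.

Answer: 2

Derivation:
Round 1: pos1(id33) recv 80: fwd; pos2(id87) recv 33: drop; pos3(id15) recv 87: fwd; pos4(id72) recv 15: drop; pos0(id80) recv 72: drop
After round 1: 2 messages still in flight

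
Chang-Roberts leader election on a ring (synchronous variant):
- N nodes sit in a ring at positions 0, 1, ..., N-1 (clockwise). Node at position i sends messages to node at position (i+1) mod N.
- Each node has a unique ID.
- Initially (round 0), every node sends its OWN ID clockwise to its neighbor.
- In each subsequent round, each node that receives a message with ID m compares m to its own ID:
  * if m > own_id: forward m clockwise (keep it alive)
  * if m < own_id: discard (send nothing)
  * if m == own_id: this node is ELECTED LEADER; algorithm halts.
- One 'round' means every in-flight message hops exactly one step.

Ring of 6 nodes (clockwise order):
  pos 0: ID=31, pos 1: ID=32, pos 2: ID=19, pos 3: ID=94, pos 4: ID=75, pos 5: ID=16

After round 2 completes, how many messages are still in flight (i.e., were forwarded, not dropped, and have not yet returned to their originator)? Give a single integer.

Round 1: pos1(id32) recv 31: drop; pos2(id19) recv 32: fwd; pos3(id94) recv 19: drop; pos4(id75) recv 94: fwd; pos5(id16) recv 75: fwd; pos0(id31) recv 16: drop
Round 2: pos3(id94) recv 32: drop; pos5(id16) recv 94: fwd; pos0(id31) recv 75: fwd
After round 2: 2 messages still in flight

Answer: 2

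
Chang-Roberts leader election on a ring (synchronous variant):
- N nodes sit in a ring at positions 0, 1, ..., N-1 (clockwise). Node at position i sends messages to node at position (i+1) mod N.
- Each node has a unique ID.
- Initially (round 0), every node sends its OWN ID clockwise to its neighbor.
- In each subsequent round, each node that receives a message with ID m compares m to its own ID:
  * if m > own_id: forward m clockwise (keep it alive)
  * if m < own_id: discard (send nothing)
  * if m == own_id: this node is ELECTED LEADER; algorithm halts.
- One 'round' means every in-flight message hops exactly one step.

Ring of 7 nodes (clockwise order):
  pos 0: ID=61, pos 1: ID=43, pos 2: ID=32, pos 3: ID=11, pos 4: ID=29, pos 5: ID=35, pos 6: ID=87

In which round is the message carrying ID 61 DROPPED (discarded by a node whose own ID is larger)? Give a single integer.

Round 1: pos1(id43) recv 61: fwd; pos2(id32) recv 43: fwd; pos3(id11) recv 32: fwd; pos4(id29) recv 11: drop; pos5(id35) recv 29: drop; pos6(id87) recv 35: drop; pos0(id61) recv 87: fwd
Round 2: pos2(id32) recv 61: fwd; pos3(id11) recv 43: fwd; pos4(id29) recv 32: fwd; pos1(id43) recv 87: fwd
Round 3: pos3(id11) recv 61: fwd; pos4(id29) recv 43: fwd; pos5(id35) recv 32: drop; pos2(id32) recv 87: fwd
Round 4: pos4(id29) recv 61: fwd; pos5(id35) recv 43: fwd; pos3(id11) recv 87: fwd
Round 5: pos5(id35) recv 61: fwd; pos6(id87) recv 43: drop; pos4(id29) recv 87: fwd
Round 6: pos6(id87) recv 61: drop; pos5(id35) recv 87: fwd
Round 7: pos6(id87) recv 87: ELECTED
Message ID 61 originates at pos 0; dropped at pos 6 in round 6

Answer: 6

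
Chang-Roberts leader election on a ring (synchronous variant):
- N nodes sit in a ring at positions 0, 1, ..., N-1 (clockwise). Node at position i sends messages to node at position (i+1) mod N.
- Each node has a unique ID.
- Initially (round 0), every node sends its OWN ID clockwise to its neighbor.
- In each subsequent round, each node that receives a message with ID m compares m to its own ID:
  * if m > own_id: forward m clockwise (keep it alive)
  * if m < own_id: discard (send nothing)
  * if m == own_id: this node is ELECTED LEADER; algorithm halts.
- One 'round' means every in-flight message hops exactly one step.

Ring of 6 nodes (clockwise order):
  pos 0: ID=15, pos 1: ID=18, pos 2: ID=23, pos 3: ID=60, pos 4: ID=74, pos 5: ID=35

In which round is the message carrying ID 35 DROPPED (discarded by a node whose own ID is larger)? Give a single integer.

Answer: 4

Derivation:
Round 1: pos1(id18) recv 15: drop; pos2(id23) recv 18: drop; pos3(id60) recv 23: drop; pos4(id74) recv 60: drop; pos5(id35) recv 74: fwd; pos0(id15) recv 35: fwd
Round 2: pos0(id15) recv 74: fwd; pos1(id18) recv 35: fwd
Round 3: pos1(id18) recv 74: fwd; pos2(id23) recv 35: fwd
Round 4: pos2(id23) recv 74: fwd; pos3(id60) recv 35: drop
Round 5: pos3(id60) recv 74: fwd
Round 6: pos4(id74) recv 74: ELECTED
Message ID 35 originates at pos 5; dropped at pos 3 in round 4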